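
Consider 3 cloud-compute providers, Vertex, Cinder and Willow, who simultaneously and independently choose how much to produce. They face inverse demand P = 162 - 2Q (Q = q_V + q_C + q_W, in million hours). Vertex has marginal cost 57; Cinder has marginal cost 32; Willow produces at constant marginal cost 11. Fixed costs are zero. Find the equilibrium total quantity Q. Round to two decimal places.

48.25

Vertex's profit: π_V = (162 - 2Q)q_V - (57q_V). Setting ∂π_V/∂q_V = 0: 105 - 4q_V - 2(q_C + q_W) = 0.
Cinder's profit: π_C = (162 - 2Q)q_C - (32q_C). Setting ∂π_C/∂q_C = 0: 130 - 4q_C - 2(q_V + q_W) = 0.
Willow's first-order condition: 151 - 4q_W - 2(q_V + q_C) = 0.
Adding the 3 first-order conditions: 386 − 8Q = 0, so Q = 193/4.
Back-substituting: q_V = (105 − 193/2)/2 = 17/4, q_C = (130 − 193/2)/2 = 67/4, q_W = (151 − 193/2)/2 = 109/4.
Total output Q = 17/4 + 67/4 + 109/4 = 193/4.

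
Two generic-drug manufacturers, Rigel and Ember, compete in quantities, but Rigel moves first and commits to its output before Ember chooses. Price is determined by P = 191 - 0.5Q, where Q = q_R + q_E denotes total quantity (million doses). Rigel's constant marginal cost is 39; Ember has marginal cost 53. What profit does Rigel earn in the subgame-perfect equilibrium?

The follower Ember best-responds to any q_R: π_E = (191 - 0.5Q)q_E - 53q_E.
Setting the follower's marginal profit to zero, 138 - (1/2)q_R - q_E = 0, i.e. q_E = (138 - (1/2)q_R).
The leader anticipates this reaction. Substituting into P = 191 - 0.5Q gives P = 122 - (1/4)q_R, so π_R = (122 - (1/4)q_R)q_R - 39q_R.
Leader FOC: 83 - (1/2)q_R = 0, so q_R = 166.
Then q_E = (138 - (1/2)·166) = 55.
Price P = 191 - (1/2)·221 = 161/2.
Rigel's profit: (161/2 - 39)·166 = 6889.

6889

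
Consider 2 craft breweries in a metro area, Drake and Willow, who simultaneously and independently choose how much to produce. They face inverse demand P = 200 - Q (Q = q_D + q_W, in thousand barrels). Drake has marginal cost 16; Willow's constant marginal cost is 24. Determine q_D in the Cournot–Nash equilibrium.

Drake's profit: π_D = (200 - Q)q_D - (16q_D). Setting ∂π_D/∂q_D = 0: 184 - 2q_D - (q_W) = 0.
Willow's profit: π_W = (200 - Q)q_W - (24q_W). Setting ∂π_W/∂q_W = 0: 176 - 2q_W - (q_D) = 0.
So q_D = (184 - q_W)/2 and q_W = (176 - q_D)/2.
Substituting one into the other gives q_D = 64 and q_W = 56.

64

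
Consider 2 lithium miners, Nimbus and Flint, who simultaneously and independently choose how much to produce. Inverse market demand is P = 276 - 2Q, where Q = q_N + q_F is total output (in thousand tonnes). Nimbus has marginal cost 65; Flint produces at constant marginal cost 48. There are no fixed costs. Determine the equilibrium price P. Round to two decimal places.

129.67

Nimbus's profit: π_N = (276 - 2Q)q_N - (65q_N). Setting ∂π_N/∂q_N = 0: 211 - 4q_N - 2(q_F) = 0.
Flint's first-order condition: 228 - 4q_F - 2(q_N) = 0.
Rearranging gives the reaction functions q_N = (211 - 2q_F)/4 and q_F = (228 - 2q_N)/4.
Solving the pair: q_N = 97/3, q_F = 245/6.
Total output Q = 439/6, so price P = 276 - 2·(439/6) = 389/3.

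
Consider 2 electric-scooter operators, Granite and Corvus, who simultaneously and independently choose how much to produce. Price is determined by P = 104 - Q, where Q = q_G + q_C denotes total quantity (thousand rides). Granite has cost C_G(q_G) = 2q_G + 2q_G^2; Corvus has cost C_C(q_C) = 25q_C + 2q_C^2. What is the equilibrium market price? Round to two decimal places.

78.14

Granite's profit: π_G = (104 - Q)q_G - (2q_G + 2q_G²). Setting ∂π_G/∂q_G = 0: 102 - 6q_G - (q_C) = 0.
Corvus's profit: π_C = (104 - Q)q_C - (25q_C + 2q_C²). Setting ∂π_C/∂q_C = 0: 79 - 6q_C - (q_G) = 0.
Best responses: q_G = (102 - q_C)/6, q_C = (79 - q_G)/6.
Substituting one into the other gives q_G = 533/35 and q_C = 372/35.
Total output Q = 181/7, so price P = 104 - 181/7 = 547/7.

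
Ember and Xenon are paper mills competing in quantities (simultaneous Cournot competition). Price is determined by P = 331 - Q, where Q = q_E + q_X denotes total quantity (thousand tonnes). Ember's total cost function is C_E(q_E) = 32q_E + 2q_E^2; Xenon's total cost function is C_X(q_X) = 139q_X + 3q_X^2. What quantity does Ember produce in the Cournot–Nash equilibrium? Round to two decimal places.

46.81

Ember's profit: π_E = (331 - Q)q_E - (32q_E + 2q_E²). Setting ∂π_E/∂q_E = 0: 299 - 6q_E - (q_X) = 0.
Xenon's first-order condition: 192 - 8q_X - (q_E) = 0.
Best responses: q_E = (299 - q_X)/6, q_X = (192 - q_E)/8.
Solving the pair: q_E = 46.8085, q_X = 853/47.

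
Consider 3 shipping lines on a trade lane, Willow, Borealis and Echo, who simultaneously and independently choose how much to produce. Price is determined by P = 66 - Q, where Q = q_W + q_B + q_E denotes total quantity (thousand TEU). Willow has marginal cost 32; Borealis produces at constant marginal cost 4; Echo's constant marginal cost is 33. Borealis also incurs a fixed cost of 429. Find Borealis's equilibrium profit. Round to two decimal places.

Willow's profit: π_W = (66 - Q)q_W - (32q_W). Setting ∂π_W/∂q_W = 0: 34 - 2q_W - (q_B + q_E) = 0.
Borealis's profit: π_B = (66 - Q)q_B - (4q_B). Setting ∂π_B/∂q_B = 0: 62 - 2q_B - (q_W + q_E) = 0.
Echo's first-order condition: 33 - 2q_E - (q_W + q_B) = 0.
Summing all 3 equations gives 129 − 4Q = 0, hence Q = 129/4.
Back-substituting: q_W = (34 − 129/4) = 7/4, q_B = (62 − 129/4) = 119/4, q_E = (33 − 129/4) = 3/4.
Price P = 66 - 129/4 = 135/4.
Borealis's profit: (135/4 - 4)·(119/4) - 429 = 456.0625.

456.06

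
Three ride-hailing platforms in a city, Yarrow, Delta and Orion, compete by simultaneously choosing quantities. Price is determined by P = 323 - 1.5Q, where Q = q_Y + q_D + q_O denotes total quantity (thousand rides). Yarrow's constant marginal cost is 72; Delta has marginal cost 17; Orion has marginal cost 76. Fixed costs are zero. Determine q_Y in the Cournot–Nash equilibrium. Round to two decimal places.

Yarrow's profit: π_Y = (323 - 1.5Q)q_Y - (72q_Y). Setting ∂π_Y/∂q_Y = 0: 251 - 3q_Y - (3/2)(q_D + q_O) = 0.
Delta's first-order condition: 306 - 3q_D - (3/2)(q_Y + q_O) = 0.
Orion's profit: π_O = (323 - 1.5Q)q_O - (76q_O). Setting ∂π_O/∂q_O = 0: 247 - 3q_O - (3/2)(q_Y + q_D) = 0.
Adding the 3 conditions: 804 − 3Q − 3Q = 0, i.e. Q = 134.
Back-substituting: q_Y = (251 − 201)/(3/2) = 100/3, q_D = (306 − 201)/(3/2) = 70, q_O = (247 − 201)/(3/2) = 92/3.

33.33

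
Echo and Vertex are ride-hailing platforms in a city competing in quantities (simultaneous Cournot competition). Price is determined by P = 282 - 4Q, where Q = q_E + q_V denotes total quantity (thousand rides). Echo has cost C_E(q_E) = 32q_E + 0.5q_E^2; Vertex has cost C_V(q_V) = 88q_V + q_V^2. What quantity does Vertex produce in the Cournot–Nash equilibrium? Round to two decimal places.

Echo's profit: π_E = (282 - 4Q)q_E - (32q_E + (1/2)q_E²). Setting ∂π_E/∂q_E = 0: 250 - 9q_E - 4(q_V) = 0.
Vertex's profit: π_V = (282 - 4Q)q_V - (88q_V + q_V²). Setting ∂π_V/∂q_V = 0: 194 - 10q_V - 4(q_E) = 0.
Rearranging gives the reaction functions q_E = (250 - 4q_V)/9 and q_V = (194 - 4q_E)/10.
Solving the pair: q_E = 862/37, q_V = 373/37.

10.08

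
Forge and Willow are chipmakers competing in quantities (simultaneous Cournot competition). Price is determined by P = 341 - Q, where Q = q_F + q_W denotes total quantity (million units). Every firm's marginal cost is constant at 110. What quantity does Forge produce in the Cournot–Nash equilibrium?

A representative firm's profit is π_i = q_i(341 - Q) - 110q_i.
Setting ∂π_i/∂q_i = 0 with rivals' quantities fixed: 231 - 2q_i - q_j = 0.
By symmetry each firm produces the same amount; substituting q_j = q_i yields q_i = 231/3 = 77.

77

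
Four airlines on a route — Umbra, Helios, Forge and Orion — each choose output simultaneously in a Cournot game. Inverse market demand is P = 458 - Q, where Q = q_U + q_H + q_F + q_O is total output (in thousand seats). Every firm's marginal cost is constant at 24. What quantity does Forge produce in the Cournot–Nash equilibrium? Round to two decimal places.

Each firm earns π_i = (458 - Q)q_i - 24q_i.
First-order condition (treating rivals' output as given): 434 - 2q_i - Σ_{j≠i} q_j = 0.
By symmetry each firm produces the same amount; substituting Σ_{j≠i} q_j = 3q_i yields q_i = 434/5.

86.80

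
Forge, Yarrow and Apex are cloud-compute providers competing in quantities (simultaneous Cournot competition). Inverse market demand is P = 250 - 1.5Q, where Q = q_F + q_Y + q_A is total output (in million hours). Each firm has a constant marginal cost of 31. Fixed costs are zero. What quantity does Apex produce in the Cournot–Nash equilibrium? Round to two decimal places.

Each firm earns π_i = (250 - 1.5Q)q_i - 31q_i.
First-order condition (treating rivals' output as given): 219 - 3q_i - (3/2)·Σ_{j≠i} q_j = 0.
By symmetry each firm produces the same amount; substituting Σ_{j≠i} q_j = 2q_i yields q_i = 219/6 = 73/2.

36.50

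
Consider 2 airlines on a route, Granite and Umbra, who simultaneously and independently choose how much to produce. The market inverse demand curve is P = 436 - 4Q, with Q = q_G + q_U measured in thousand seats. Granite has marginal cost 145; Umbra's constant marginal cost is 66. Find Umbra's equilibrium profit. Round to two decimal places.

5600.03

Granite's profit: π_G = (436 - 4Q)q_G - (145q_G). Setting ∂π_G/∂q_G = 0: 291 - 8q_G - 4(q_U) = 0.
Umbra's profit: π_U = (436 - 4Q)q_U - (66q_U). Setting ∂π_U/∂q_U = 0: 370 - 8q_U - 4(q_G) = 0.
So q_G = (291 - 4q_U)/8 and q_U = (370 - 4q_G)/8.
Solving the pair: q_G = 53/3, q_U = 449/12.
Price P = 436 - 4·(661/12) = 647/3.
Umbra's profit: (647/3 - 66)·(449/12) = 5600.0278.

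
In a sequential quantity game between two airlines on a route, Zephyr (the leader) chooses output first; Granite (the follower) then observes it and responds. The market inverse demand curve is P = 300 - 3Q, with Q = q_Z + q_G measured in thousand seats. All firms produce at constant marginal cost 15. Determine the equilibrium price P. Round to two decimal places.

86.25

Solve by backward induction. Given q_Z, the follower Granite maximises π_G = (300 - 3q_Z - 3q_G)q_G - 15q_G.
Follower FOC: 285 - 3q_Z - 6q_G = 0, so q_G(q_Z) = (285 - 3q_Z)/6.
The leader anticipates this reaction. Substituting into P = 300 - 3Q gives P = 315/2 - (3/2)q_Z, so π_Z = (315/2 - (3/2)q_Z)q_Z - 15q_Z.
Maximising: ∂π_Z/∂q_Z = 285/2 - 3q_Z = 0, giving q_Z = 95/2.
Then q_G = (285 - 3·(95/2))/6 = 95/4.
Total output Q = 285/4, so price P = 300 - 3·(285/4) = 345/4.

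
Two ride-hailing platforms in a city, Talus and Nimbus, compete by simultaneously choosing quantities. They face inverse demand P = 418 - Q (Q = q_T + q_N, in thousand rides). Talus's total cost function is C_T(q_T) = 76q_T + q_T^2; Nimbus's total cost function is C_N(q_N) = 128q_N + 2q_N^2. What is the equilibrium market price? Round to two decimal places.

Talus's profit: π_T = (418 - Q)q_T - (76q_T + q_T²). Setting ∂π_T/∂q_T = 0: 342 - 4q_T - (q_N) = 0.
Nimbus's profit: π_N = (418 - Q)q_N - (128q_N + 2q_N²). Setting ∂π_N/∂q_N = 0: 290 - 6q_N - (q_T) = 0.
Best responses: q_T = (342 - q_N)/4, q_N = (290 - q_T)/6.
Solving the pair: q_T = 1762/23, q_N = 818/23.
Total output Q = 112.1739, so price P = 418 - 112.1739 = 305.8261.

305.83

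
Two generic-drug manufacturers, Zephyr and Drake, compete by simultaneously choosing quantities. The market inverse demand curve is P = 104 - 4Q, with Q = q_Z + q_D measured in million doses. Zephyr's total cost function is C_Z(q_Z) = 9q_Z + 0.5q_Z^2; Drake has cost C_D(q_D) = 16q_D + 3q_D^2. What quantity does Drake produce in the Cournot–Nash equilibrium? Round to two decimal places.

Zephyr's profit: π_Z = (104 - 4Q)q_Z - (9q_Z + (1/2)q_Z²). Setting ∂π_Z/∂q_Z = 0: 95 - 9q_Z - 4(q_D) = 0.
Drake's first-order condition: 88 - 14q_D - 4(q_Z) = 0.
So q_Z = (95 - 4q_D)/9 and q_D = (88 - 4q_Z)/14.
Solving the pair: q_Z = 489/55, q_D = 206/55.

3.75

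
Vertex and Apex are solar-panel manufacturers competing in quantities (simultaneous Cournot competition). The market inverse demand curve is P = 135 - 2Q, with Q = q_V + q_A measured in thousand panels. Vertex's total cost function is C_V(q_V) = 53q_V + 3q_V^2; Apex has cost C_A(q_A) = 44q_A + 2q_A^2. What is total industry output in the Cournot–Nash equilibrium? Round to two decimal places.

16.05

Vertex's profit: π_V = (135 - 2Q)q_V - (53q_V + 3q_V²). Setting ∂π_V/∂q_V = 0: 82 - 10q_V - 2(q_A) = 0.
Apex's profit: π_A = (135 - 2Q)q_A - (44q_A + 2q_A²). Setting ∂π_A/∂q_A = 0: 91 - 8q_A - 2(q_V) = 0.
Best responses: q_V = (82 - 2q_A)/10, q_A = (91 - 2q_V)/8.
Solving the pair: q_V = 237/38, q_A = 373/38.
Total output Q = 237/38 + 373/38 = 305/19.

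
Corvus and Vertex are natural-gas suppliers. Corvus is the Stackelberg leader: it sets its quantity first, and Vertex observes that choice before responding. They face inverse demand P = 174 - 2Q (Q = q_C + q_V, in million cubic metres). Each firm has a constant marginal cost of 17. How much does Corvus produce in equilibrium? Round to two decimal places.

Solve by backward induction. Given q_C, the follower Vertex maximises π_V = (174 - 2q_C - 2q_V)q_V - 17q_V.
∂π_V/∂q_V = 157 - 2q_C - 4q_V = 0 gives the reaction function q_V = (157 - 2q_C)/4.
The leader anticipates this reaction. Substituting into P = 174 - 2Q gives P = 191/2 - q_C, so π_C = (191/2 - q_C)q_C - 17q_C.
Maximising: ∂π_C/∂q_C = 157/2 - 2q_C = 0, giving q_C = 157/4.
Then q_V = (157 - 2·(157/4))/4 = 157/8.

39.25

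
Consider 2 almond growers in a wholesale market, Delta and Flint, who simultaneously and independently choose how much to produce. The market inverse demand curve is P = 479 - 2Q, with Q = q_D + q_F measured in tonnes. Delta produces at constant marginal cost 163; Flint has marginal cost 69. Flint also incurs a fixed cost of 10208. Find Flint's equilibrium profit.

3904

Delta's profit: π_D = (479 - 2Q)q_D - (163q_D). Setting ∂π_D/∂q_D = 0: 316 - 4q_D - 2(q_F) = 0.
Flint's profit: π_F = (479 - 2Q)q_F - (69q_F). Setting ∂π_F/∂q_F = 0: 410 - 4q_F - 2(q_D) = 0.
Rearranging gives the reaction functions q_D = (316 - 2q_F)/4 and q_F = (410 - 2q_D)/4.
Substituting one into the other gives q_D = 37 and q_F = 84.
Price P = 479 - 2·121 = 237.
Flint's profit: (237 - 69)·84 - 10208 = 3904.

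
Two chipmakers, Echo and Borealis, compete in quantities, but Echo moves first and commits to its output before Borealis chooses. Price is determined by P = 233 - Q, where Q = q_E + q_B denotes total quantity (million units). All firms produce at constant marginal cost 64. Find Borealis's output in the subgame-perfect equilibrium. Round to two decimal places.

The follower Borealis best-responds to any q_E: π_B = (233 - Q)q_B - 64q_B.
∂π_B/∂q_B = 169 - q_E - 2q_B = 0 gives the reaction function q_B = (169 - q_E)/2.
The leader anticipates this reaction. Substituting into P = 233 - Q gives P = 297/2 - (1/2)q_E, so π_E = (297/2 - (1/2)q_E)q_E - 64q_E.
Leader FOC: 169/2 - q_E = 0, so q_E = 169/2.
Then q_B = (169 - 169/2)/2 = 169/4.

42.25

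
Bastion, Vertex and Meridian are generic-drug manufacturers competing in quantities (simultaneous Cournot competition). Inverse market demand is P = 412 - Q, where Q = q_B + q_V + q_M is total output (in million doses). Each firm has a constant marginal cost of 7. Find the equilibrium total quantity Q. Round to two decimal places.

303.75

Each firm earns π_i = (412 - Q)q_i - 7q_i.
Setting ∂π_i/∂q_i = 0 with rivals' quantities fixed: 405 - 2q_i - Σ_{j≠i} q_j = 0.
With identical firms every q_j equals q_i, so Σ_{j≠i} q_j = 2q_i and 405 = 4q_i, giving q_i = 405/4.
Total output Q = 405/4 + 405/4 + 405/4 = 1215/4.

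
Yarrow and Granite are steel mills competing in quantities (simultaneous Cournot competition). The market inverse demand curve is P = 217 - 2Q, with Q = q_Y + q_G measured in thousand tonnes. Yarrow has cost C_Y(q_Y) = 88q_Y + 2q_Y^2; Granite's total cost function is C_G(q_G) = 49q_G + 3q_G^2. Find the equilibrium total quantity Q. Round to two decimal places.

26.84

Yarrow's profit: π_Y = (217 - 2Q)q_Y - (88q_Y + 2q_Y²). Setting ∂π_Y/∂q_Y = 0: 129 - 8q_Y - 2(q_G) = 0.
Granite's first-order condition: 168 - 10q_G - 2(q_Y) = 0.
Best responses: q_Y = (129 - 2q_G)/8, q_G = (168 - 2q_Y)/10.
Substituting one into the other gives q_Y = 477/38 and q_G = 543/38.
Total output Q = 477/38 + 543/38 = 510/19.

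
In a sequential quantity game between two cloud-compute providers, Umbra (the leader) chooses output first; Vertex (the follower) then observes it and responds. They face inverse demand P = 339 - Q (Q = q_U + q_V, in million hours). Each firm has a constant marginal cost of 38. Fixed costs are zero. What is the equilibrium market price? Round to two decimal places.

113.25

The follower Vertex best-responds to any q_U: π_V = (339 - Q)q_V - 38q_V.
Setting the follower's marginal profit to zero, 301 - q_U - 2q_V = 0, i.e. q_V = (301 - q_U)/2.
Umbra substitutes q_V(q_U) into its own profit: π_U = q_U(339 - q_U - (301 - q_U)/2) - 38q_U = (377/2 - (1/2)q_U)q_U - 38q_U.
The leader's first-order condition 301/2 - q_U = 0 yields q_U = 301/2.
Then q_V = (301 - 301/2)/2 = 301/4.
Total output Q = 903/4, so price P = 339 - 903/4 = 453/4.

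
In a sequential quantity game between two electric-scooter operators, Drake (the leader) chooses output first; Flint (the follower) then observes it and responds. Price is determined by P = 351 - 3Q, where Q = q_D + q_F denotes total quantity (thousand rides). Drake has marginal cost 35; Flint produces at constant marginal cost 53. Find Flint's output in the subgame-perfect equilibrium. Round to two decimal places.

Solve by backward induction. Given q_D, the follower Flint maximises π_F = (351 - 3q_D - 3q_F)q_F - 53q_F.
∂π_F/∂q_F = 298 - 3q_D - 6q_F = 0 gives the reaction function q_F = (298 - 3q_D)/6.
Drake substitutes q_F(q_D) into its own profit: π_D = q_D(351 - 3q_D - (298 - 3q_D)/2) - 35q_D = (202 - (3/2)q_D)q_D - 35q_D.
Maximising: ∂π_D/∂q_D = 167 - 3q_D = 0, giving q_D = 167/3.
Then q_F = (298 - 3·(167/3))/6 = 131/6.

21.83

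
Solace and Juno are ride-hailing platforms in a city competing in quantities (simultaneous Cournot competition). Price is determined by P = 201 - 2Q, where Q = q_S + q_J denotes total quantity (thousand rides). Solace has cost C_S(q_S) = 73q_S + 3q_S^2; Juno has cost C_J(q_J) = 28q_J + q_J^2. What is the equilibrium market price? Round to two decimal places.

Solace's profit: π_S = (201 - 2Q)q_S - (73q_S + 3q_S²). Setting ∂π_S/∂q_S = 0: 128 - 10q_S - 2(q_J) = 0.
Juno's first-order condition: 173 - 6q_J - 2(q_S) = 0.
Rearranging gives the reaction functions q_S = (128 - 2q_J)/10 and q_J = (173 - 2q_S)/6.
Solving the pair: q_S = 211/28, q_J = 737/28.
Total output Q = 237/7, so price P = 201 - 2·(237/7) = 933/7.

133.29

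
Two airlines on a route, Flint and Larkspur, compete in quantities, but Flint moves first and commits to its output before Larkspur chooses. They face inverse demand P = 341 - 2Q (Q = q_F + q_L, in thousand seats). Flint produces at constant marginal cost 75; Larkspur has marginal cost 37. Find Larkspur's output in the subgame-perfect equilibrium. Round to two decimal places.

47.50

The follower Larkspur best-responds to any q_F: π_L = (341 - 2Q)q_L - 37q_L.
∂π_L/∂q_L = 304 - 2q_F - 4q_L = 0 gives the reaction function q_L = (304 - 2q_F)/4.
Flint substitutes q_L(q_F) into its own profit: π_F = q_F(341 - 2q_F - (304 - 2q_F)/2) - 75q_F = (189 - q_F)q_F - 75q_F.
Leader FOC: 114 - 2q_F = 0, so q_F = 57.
Then q_L = (304 - 2·57)/4 = 95/2.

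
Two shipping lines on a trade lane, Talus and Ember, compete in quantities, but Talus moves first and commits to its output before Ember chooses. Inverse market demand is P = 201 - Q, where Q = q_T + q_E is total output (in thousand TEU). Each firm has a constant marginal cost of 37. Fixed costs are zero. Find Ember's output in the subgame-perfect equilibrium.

41

The follower Ember best-responds to any q_T: π_E = (201 - Q)q_E - 37q_E.
Setting the follower's marginal profit to zero, 164 - q_T - 2q_E = 0, i.e. q_E = (164 - q_T)/2.
Talus substitutes q_E(q_T) into its own profit: π_T = q_T(201 - q_T - (164 - q_T)/2) - 37q_T = (119 - (1/2)q_T)q_T - 37q_T.
The leader's first-order condition 82 - q_T = 0 yields q_T = 82.
Then q_E = (164 - 82)/2 = 41.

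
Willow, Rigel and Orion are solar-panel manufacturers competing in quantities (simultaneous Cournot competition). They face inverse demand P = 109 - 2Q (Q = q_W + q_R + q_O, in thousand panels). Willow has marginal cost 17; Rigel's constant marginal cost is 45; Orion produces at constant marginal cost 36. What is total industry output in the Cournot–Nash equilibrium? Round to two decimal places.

Willow's profit: π_W = (109 - 2Q)q_W - (17q_W). Setting ∂π_W/∂q_W = 0: 92 - 4q_W - 2(q_R + q_O) = 0.
Rigel's profit: π_R = (109 - 2Q)q_R - (45q_R). Setting ∂π_R/∂q_R = 0: 64 - 4q_R - 2(q_W + q_O) = 0.
Orion's first-order condition: 73 - 4q_O - 2(q_W + q_R) = 0.
Adding the 3 conditions: 229 − 4Q − 4Q = 0, i.e. Q = 229/8.
Back-substituting: q_W = (92 − 229/4)/2 = 139/8, q_R = (64 − 229/4)/2 = 27/8, q_O = (73 − 229/4)/2 = 63/8.
Total output Q = 139/8 + 27/8 + 63/8 = 229/8.

28.63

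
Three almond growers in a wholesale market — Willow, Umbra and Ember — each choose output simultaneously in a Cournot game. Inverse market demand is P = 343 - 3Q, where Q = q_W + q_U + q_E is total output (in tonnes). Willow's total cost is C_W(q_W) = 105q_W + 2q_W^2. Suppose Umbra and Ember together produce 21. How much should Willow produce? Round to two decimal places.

With rivals' combined output fixed at 21, Willow's profit is π_W = (343 - 3·21 - 3q_W)q_W - (105q_W + 2q_W²) = (280 - 3q_W)q_W - (105q_W + 2q_W²).
∂π_W/∂q_W = 175 - 10q_W = 0, so q_W = 35/2.

17.50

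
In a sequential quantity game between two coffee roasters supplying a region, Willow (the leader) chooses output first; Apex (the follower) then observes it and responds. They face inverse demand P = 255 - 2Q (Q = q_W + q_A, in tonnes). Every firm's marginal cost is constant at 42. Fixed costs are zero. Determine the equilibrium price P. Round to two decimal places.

95.25

The follower Apex best-responds to any q_W: π_A = (255 - 2Q)q_A - 42q_A.
Follower FOC: 213 - 2q_W - 4q_A = 0, so q_A(q_W) = (213 - 2q_W)/4.
Willow substitutes q_A(q_W) into its own profit: π_W = q_W(255 - 2q_W - (213 - 2q_W)/2) - 42q_W = (297/2 - q_W)q_W - 42q_W.
Leader FOC: 213/2 - 2q_W = 0, so q_W = 213/4.
Then q_A = (213 - 2·(213/4))/4 = 213/8.
Total output Q = 639/8, so price P = 255 - 2·(639/8) = 381/4.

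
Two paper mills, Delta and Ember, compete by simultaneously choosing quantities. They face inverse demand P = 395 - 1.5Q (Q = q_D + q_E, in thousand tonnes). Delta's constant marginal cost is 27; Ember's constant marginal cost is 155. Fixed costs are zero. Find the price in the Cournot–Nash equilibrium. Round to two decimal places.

192.33

Delta's profit: π_D = (395 - 1.5Q)q_D - (27q_D). Setting ∂π_D/∂q_D = 0: 368 - 3q_D - (3/2)(q_E) = 0.
Ember's profit: π_E = (395 - 1.5Q)q_E - (155q_E). Setting ∂π_E/∂q_E = 0: 240 - 3q_E - (3/2)(q_D) = 0.
So q_D = (368 - (3/2)q_E)/3 and q_E = (240 - (3/2)q_D)/3.
Solving the pair: q_D = 992/9, q_E = 224/9.
Total output Q = 1216/9, so price P = 395 - (3/2)·(1216/9) = 577/3.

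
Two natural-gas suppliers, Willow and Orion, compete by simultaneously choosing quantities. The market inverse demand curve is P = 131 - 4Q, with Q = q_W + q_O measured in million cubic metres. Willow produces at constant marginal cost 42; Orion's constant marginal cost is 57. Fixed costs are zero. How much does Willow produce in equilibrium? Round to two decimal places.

8.67

Willow's profit: π_W = (131 - 4Q)q_W - (42q_W). Setting ∂π_W/∂q_W = 0: 89 - 8q_W - 4(q_O) = 0.
Orion's first-order condition: 74 - 8q_O - 4(q_W) = 0.
Best responses: q_W = (89 - 4q_O)/8, q_O = (74 - 4q_W)/8.
Solving the pair: q_W = 26/3, q_O = 59/12.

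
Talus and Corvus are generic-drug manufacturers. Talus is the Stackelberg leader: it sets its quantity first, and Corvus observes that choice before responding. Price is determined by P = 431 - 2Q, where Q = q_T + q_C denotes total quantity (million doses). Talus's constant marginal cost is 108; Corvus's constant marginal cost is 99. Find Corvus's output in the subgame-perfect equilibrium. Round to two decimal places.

The follower Corvus best-responds to any q_T: π_C = (431 - 2Q)q_C - 99q_C.
Follower FOC: 332 - 2q_T - 4q_C = 0, so q_C(q_T) = (332 - 2q_T)/4.
Talus substitutes q_C(q_T) into its own profit: π_T = q_T(431 - 2q_T - (332 - 2q_T)/2) - 108q_T = (265 - q_T)q_T - 108q_T.
Leader FOC: 157 - 2q_T = 0, so q_T = 157/2.
Then q_C = (332 - 2·(157/2))/4 = 175/4.

43.75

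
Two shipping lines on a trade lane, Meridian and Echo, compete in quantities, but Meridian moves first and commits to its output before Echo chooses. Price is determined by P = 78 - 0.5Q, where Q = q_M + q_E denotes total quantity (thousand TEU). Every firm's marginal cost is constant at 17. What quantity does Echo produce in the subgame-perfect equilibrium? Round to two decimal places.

30.50

The follower Echo best-responds to any q_M: π_E = (78 - 0.5Q)q_E - 17q_E.
Setting the follower's marginal profit to zero, 61 - (1/2)q_M - q_E = 0, i.e. q_E = (61 - (1/2)q_M).
The leader anticipates this reaction. Substituting into P = 78 - 0.5Q gives P = 95/2 - (1/4)q_M, so π_M = (95/2 - (1/4)q_M)q_M - 17q_M.
Maximising: ∂π_M/∂q_M = 61/2 - (1/2)q_M = 0, giving q_M = 61.
Then q_E = (61 - (1/2)·61) = 61/2.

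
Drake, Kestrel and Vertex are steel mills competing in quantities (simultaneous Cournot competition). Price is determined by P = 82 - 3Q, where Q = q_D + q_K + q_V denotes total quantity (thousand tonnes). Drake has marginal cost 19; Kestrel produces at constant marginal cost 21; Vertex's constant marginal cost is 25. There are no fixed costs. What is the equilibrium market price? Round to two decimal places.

Drake's profit: π_D = (82 - 3Q)q_D - (19q_D). Setting ∂π_D/∂q_D = 0: 63 - 6q_D - 3(q_K + q_V) = 0.
Kestrel's profit: π_K = (82 - 3Q)q_K - (21q_K). Setting ∂π_K/∂q_K = 0: 61 - 6q_K - 3(q_D + q_V) = 0.
Vertex's profit: π_V = (82 - 3Q)q_V - (25q_V). Setting ∂π_V/∂q_V = 0: 57 - 6q_V - 3(q_D + q_K) = 0.
Adding the 3 conditions: 181 − 6Q − 6Q = 0, i.e. Q = 181/12.
Back-substituting: q_D = (63 − 181/4)/3 = 71/12, q_K = (61 − 181/4)/3 = 21/4, q_V = (57 − 181/4)/3 = 47/12.
Total output Q = 181/12, so price P = 82 - 3·(181/12) = 147/4.

36.75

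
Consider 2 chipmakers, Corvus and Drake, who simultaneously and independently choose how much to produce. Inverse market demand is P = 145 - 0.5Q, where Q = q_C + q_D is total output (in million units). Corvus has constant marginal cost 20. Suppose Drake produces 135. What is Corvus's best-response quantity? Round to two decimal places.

With the rival's output fixed at 135, Corvus's profit is π_C = (145 - (1/2)·135 - (1/2)q_C)q_C - (20q_C) = (155/2 - (1/2)q_C)q_C - (20q_C).
∂π_C/∂q_C = 115/2 - q_C = 0, so q_C = 115/2.

57.50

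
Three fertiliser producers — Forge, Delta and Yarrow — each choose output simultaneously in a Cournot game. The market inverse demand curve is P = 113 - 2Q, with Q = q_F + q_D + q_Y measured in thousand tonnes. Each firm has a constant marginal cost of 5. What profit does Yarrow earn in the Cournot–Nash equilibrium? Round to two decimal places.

364.50

Each firm earns π_i = (113 - 2Q)q_i - 5q_i.
Setting ∂π_i/∂q_i = 0 with rivals' quantities fixed: 108 - 4q_i - 2·Σ_{j≠i} q_j = 0.
With identical firms every q_j equals q_i, so Σ_{j≠i} q_j = 2q_i and 108 = 8q_i, giving q_i = 27/2.
Price P = 113 - 2·(81/2) = 32.
Yarrow's profit: (32 - 5)·(27/2) = 729/2.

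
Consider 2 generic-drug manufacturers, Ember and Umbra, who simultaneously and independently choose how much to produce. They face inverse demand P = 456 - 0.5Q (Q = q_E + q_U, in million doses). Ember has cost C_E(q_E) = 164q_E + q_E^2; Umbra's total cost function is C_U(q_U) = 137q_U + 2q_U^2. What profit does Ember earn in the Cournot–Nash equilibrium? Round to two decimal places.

Ember's profit: π_E = (456 - 0.5Q)q_E - (164q_E + q_E²). Setting ∂π_E/∂q_E = 0: 292 - 3q_E - (1/2)(q_U) = 0.
Umbra's profit: π_U = (456 - 0.5Q)q_U - (137q_U + 2q_U²). Setting ∂π_U/∂q_U = 0: 319 - 5q_U - (1/2)(q_E) = 0.
So q_E = (292 - (1/2)q_U)/3 and q_U = (319 - (1/2)q_E)/5.
Substituting one into the other gives q_E = 88.1695 and q_U = 54.9831.
Price P = 456 - (1/2)·143.1525 = 384.4237.
Ember's profit: 384.4237·88.1695 - 164·88.1695 - 88.1695² = 11660.7889.

11660.79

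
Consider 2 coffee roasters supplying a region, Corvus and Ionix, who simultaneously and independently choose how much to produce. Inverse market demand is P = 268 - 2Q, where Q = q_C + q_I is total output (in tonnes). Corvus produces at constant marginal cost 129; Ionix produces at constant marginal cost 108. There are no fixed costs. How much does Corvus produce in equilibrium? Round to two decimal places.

19.67

Corvus's profit: π_C = (268 - 2Q)q_C - (129q_C). Setting ∂π_C/∂q_C = 0: 139 - 4q_C - 2(q_I) = 0.
Ionix's profit: π_I = (268 - 2Q)q_I - (108q_I). Setting ∂π_I/∂q_I = 0: 160 - 4q_I - 2(q_C) = 0.
Rearranging gives the reaction functions q_C = (139 - 2q_I)/4 and q_I = (160 - 2q_C)/4.
Substituting one into the other gives q_C = 59/3 and q_I = 181/6.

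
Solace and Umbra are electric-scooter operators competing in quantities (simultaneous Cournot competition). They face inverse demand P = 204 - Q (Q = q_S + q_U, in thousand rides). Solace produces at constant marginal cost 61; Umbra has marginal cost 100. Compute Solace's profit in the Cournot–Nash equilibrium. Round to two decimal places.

Solace's profit: π_S = (204 - Q)q_S - (61q_S). Setting ∂π_S/∂q_S = 0: 143 - 2q_S - (q_U) = 0.
Umbra's profit: π_U = (204 - Q)q_U - (100q_U). Setting ∂π_U/∂q_U = 0: 104 - 2q_U - (q_S) = 0.
So q_S = (143 - q_U)/2 and q_U = (104 - q_S)/2.
Substituting one into the other gives q_S = 182/3 and q_U = 65/3.
Price P = 204 - 247/3 = 365/3.
Solace's profit: (365/3 - 61)·(182/3) = 3680.4444.

3680.44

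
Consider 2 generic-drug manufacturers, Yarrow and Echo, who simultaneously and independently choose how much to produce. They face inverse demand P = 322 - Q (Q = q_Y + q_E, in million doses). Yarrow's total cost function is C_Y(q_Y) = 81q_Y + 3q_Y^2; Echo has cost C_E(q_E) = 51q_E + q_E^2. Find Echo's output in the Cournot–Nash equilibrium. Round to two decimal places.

Yarrow's profit: π_Y = (322 - Q)q_Y - (81q_Y + 3q_Y²). Setting ∂π_Y/∂q_Y = 0: 241 - 8q_Y - (q_E) = 0.
Echo's first-order condition: 271 - 4q_E - (q_Y) = 0.
Rearranging gives the reaction functions q_Y = (241 - q_E)/8 and q_E = (271 - q_Y)/4.
Substituting one into the other gives q_Y = 693/31 and q_E = 1927/31.

62.16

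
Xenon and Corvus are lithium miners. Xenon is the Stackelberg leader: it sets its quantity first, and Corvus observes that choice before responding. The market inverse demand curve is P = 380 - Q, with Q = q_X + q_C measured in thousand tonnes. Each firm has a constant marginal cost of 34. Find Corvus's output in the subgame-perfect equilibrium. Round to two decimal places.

86.50

The follower Corvus best-responds to any q_X: π_C = (380 - Q)q_C - 34q_C.
Setting the follower's marginal profit to zero, 346 - q_X - 2q_C = 0, i.e. q_C = (346 - q_X)/2.
The leader anticipates this reaction. Substituting into P = 380 - Q gives P = 207 - (1/2)q_X, so π_X = (207 - (1/2)q_X)q_X - 34q_X.
Maximising: ∂π_X/∂q_X = 173 - q_X = 0, giving q_X = 173.
Then q_C = (346 - 173)/2 = 173/2.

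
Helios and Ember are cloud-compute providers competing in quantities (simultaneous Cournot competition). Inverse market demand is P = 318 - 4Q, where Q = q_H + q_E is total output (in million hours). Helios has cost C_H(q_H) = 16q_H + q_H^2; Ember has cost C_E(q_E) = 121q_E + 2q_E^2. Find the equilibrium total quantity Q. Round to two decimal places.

34.60

Helios's profit: π_H = (318 - 4Q)q_H - (16q_H + q_H²). Setting ∂π_H/∂q_H = 0: 302 - 10q_H - 4(q_E) = 0.
Ember's first-order condition: 197 - 12q_E - 4(q_H) = 0.
Rearranging gives the reaction functions q_H = (302 - 4q_E)/10 and q_E = (197 - 4q_H)/12.
Solving the pair: q_H = 709/26, q_E = 381/52.
Total output Q = 709/26 + 381/52 = 1799/52.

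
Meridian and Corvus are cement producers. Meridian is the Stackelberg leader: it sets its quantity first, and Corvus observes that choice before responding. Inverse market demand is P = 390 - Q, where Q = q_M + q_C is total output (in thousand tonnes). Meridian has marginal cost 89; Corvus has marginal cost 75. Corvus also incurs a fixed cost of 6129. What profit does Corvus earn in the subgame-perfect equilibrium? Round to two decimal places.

The follower Corvus best-responds to any q_M: π_C = (390 - Q)q_C - 75q_C.
∂π_C/∂q_C = 315 - q_M - 2q_C = 0 gives the reaction function q_C = (315 - q_M)/2.
The leader anticipates this reaction. Substituting into P = 390 - Q gives P = 465/2 - (1/2)q_M, so π_M = (465/2 - (1/2)q_M)q_M - 89q_M.
The leader's first-order condition 287/2 - q_M = 0 yields q_M = 287/2.
Then q_C = (315 - 287/2)/2 = 343/4.
Price P = 390 - 917/4 = 643/4.
Corvus's profit: (643/4 - 75)·(343/4) - 6129 = 1224.0625.

1224.06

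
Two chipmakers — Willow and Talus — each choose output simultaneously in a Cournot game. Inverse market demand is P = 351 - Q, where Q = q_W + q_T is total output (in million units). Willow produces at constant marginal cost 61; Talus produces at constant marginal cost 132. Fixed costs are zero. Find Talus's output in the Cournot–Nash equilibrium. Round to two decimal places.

Willow's profit: π_W = (351 - Q)q_W - (61q_W). Setting ∂π_W/∂q_W = 0: 290 - 2q_W - (q_T) = 0.
Talus's first-order condition: 219 - 2q_T - (q_W) = 0.
So q_W = (290 - q_T)/2 and q_T = (219 - q_W)/2.
Substituting one into the other gives q_W = 361/3 and q_T = 148/3.

49.33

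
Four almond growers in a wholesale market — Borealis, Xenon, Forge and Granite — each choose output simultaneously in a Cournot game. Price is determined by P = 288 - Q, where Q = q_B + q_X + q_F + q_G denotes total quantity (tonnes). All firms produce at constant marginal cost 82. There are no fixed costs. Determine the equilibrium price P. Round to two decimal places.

123.20

Each firm earns π_i = (288 - Q)q_i - 82q_i.
Setting ∂π_i/∂q_i = 0 with rivals' quantities fixed: 206 - 2q_i - Σ_{j≠i} q_j = 0.
By symmetry each firm produces the same amount; substituting Σ_{j≠i} q_j = 3q_i yields q_i = 206/5.
Total output Q = 824/5, so price P = 288 - 824/5 = 616/5.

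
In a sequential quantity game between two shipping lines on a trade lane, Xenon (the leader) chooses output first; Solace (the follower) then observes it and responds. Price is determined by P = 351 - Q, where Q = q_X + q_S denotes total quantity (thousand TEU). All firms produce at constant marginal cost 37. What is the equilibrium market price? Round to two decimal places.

Solve by backward induction. Given q_X, the follower Solace maximises π_S = (351 - q_X - q_S)q_S - 37q_S.
Setting the follower's marginal profit to zero, 314 - q_X - 2q_S = 0, i.e. q_S = (314 - q_X)/2.
Xenon substitutes q_S(q_X) into its own profit: π_X = q_X(351 - q_X - (314 - q_X)/2) - 37q_X = (194 - (1/2)q_X)q_X - 37q_X.
Maximising: ∂π_X/∂q_X = 157 - q_X = 0, giving q_X = 157.
Then q_S = (314 - 157)/2 = 157/2.
Total output Q = 471/2, so price P = 351 - 471/2 = 231/2.

115.50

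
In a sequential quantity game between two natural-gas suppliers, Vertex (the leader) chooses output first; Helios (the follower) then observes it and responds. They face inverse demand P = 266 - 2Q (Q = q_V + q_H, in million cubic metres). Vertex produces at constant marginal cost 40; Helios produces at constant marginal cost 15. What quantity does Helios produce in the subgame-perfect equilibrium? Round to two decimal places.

37.63

The follower Helios best-responds to any q_V: π_H = (266 - 2Q)q_H - 15q_H.
Follower FOC: 251 - 2q_V - 4q_H = 0, so q_H(q_V) = (251 - 2q_V)/4.
Vertex substitutes q_H(q_V) into its own profit: π_V = q_V(266 - 2q_V - (251 - 2q_V)/2) - 40q_V = (281/2 - q_V)q_V - 40q_V.
The leader's first-order condition 201/2 - 2q_V = 0 yields q_V = 201/4.
Then q_H = (251 - 2·(201/4))/4 = 301/8.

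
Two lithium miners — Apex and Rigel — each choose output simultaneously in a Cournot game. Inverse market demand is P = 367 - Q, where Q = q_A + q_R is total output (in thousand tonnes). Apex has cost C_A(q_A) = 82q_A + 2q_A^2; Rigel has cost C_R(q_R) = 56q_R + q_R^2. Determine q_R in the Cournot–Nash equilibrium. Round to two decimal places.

Apex's profit: π_A = (367 - Q)q_A - (82q_A + 2q_A²). Setting ∂π_A/∂q_A = 0: 285 - 6q_A - (q_R) = 0.
Rigel's profit: π_R = (367 - Q)q_R - (56q_R + q_R²). Setting ∂π_R/∂q_R = 0: 311 - 4q_R - (q_A) = 0.
Rearranging gives the reaction functions q_A = (285 - q_R)/6 and q_R = (311 - q_A)/4.
Substituting one into the other gives q_A = 829/23 and q_R = 1581/23.

68.74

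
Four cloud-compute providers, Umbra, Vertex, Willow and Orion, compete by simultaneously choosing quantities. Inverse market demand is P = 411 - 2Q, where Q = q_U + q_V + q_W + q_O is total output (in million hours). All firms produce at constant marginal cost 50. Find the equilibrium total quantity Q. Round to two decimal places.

144.40

Each firm earns π_i = (411 - 2Q)q_i - 50q_i.
Setting ∂π_i/∂q_i = 0 with rivals' quantities fixed: 361 - 4q_i - 2·Σ_{j≠i} q_j = 0.
By symmetry each firm produces the same amount; substituting Σ_{j≠i} q_j = 3q_i yields q_i = 361/10.
Total output Q = 361/10 + 361/10 + 361/10 + 361/10 = 722/5.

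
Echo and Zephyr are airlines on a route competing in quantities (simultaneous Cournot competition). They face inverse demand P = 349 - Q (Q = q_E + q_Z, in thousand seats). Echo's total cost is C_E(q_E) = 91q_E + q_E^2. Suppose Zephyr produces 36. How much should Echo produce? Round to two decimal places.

55.50

With the rival's output fixed at 36, Echo's profit is π_E = (349 - 36 - q_E)q_E - (91q_E + q_E²) = (313 - q_E)q_E - (91q_E + q_E²).
∂π_E/∂q_E = 222 - 4q_E = 0, so q_E = 111/2.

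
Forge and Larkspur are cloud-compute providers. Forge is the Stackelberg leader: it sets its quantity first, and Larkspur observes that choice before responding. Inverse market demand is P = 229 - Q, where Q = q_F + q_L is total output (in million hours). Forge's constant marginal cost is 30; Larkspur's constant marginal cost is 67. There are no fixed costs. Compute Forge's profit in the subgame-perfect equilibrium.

Solve by backward induction. Given q_F, the follower Larkspur maximises π_L = (229 - q_F - q_L)q_L - 67q_L.
∂π_L/∂q_L = 162 - q_F - 2q_L = 0 gives the reaction function q_L = (162 - q_F)/2.
The leader anticipates this reaction. Substituting into P = 229 - Q gives P = 148 - (1/2)q_F, so π_F = (148 - (1/2)q_F)q_F - 30q_F.
Maximising: ∂π_F/∂q_F = 118 - q_F = 0, giving q_F = 118.
Then q_L = (162 - 118)/2 = 22.
Price P = 229 - 140 = 89.
Forge's profit: (89 - 30)·118 = 6962.

6962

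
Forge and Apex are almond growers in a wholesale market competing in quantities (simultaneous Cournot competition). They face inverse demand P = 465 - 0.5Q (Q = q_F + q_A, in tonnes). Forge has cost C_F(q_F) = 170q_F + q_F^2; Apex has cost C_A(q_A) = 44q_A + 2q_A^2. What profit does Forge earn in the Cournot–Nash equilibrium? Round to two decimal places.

11024.14

Forge's profit: π_F = (465 - 0.5Q)q_F - (170q_F + q_F²). Setting ∂π_F/∂q_F = 0: 295 - 3q_F - (1/2)(q_A) = 0.
Apex's first-order condition: 421 - 5q_A - (1/2)(q_F) = 0.
Best responses: q_F = (295 - (1/2)q_A)/3, q_A = (421 - (1/2)q_F)/5.
Substituting one into the other gives q_F = 85.7288 and q_A = 75.6271.
Price P = 465 - (1/2)·161.3559 = 384.3220.
Forge's profit: 384.3220·85.7288 - 170·85.7288 - 85.7288² = 11024.1442.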